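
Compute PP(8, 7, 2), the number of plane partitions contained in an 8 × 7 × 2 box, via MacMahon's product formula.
PP(8, 7, 2) = 9202050

Evaluate the triple product over i = 1..8, j = 1..7, k = 1..2. The factors are (2/1) · (3/2) · (3/2) · (4/3) · (4/3) · (5/4) · (5/4) · (6/5) · … (112 factors total). The numerators and denominators telescope so the product is an integer; carrying out the multiplication exactly gives PP(8, 7, 2) = 9202050.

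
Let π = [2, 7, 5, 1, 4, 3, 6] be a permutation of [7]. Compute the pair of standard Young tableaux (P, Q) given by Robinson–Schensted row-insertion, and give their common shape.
P = [1, 3, 6] / [2, 4] / [5] / [7];  Q = [1, 2, 7] / [3, 5] / [4] / [6];  common shape = (3, 2, 1, 1)

Row-insert the values π_1, π_2, … into P one at a time, bumping the leftmost entry strictly greater than the inserted value down to the next row. The recording tableau Q records, in position (i, j), the step at which that cell was added to P.
  Insert 2 (step 1): P = [2];  Q = [1]
  Insert 7 (step 2): P = [2, 7];  Q = [1, 2]
  Insert 5 (step 3): P = [2, 5] / [7];  Q = [1, 2] / [3]
  Insert 1 (step 4): P = [1, 5] / [2] / [7];  Q = [1, 2] / [3] / [4]
  Insert 4 (step 5): P = [1, 4] / [2, 5] / [7];  Q = [1, 2] / [3, 5] / [4]
  Insert 3 (step 6): P = [1, 3] / [2, 4] / [5] / [7];  Q = [1, 2] / [3, 5] / [4] / [6]
  Insert 6 (step 7): P = [1, 3, 6] / [2, 4] / [5] / [7];  Q = [1, 2, 7] / [3, 5] / [4] / [6]
Final shape: (3, 2, 1, 1).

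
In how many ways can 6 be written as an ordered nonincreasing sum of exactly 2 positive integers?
p(6, 2 parts) = 3

Partitions of n into exactly k parts ↔ partitions of n − k into at most k parts (subtract 1 from each part). For n = 6, k = 2, the partitions are: 5+1, 4+2, 3+3. Count = 3.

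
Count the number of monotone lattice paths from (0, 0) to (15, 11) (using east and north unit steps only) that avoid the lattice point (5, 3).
Number of paths = 5275712

Total paths from (0, 0) to (15, 11): C(26, 15) = 7726160. Paths through (5, 3): (paths (0, 0) → (5, 3)) × (paths (5, 3) → (15, 11)) = C(8, 5) · C(18, 10) = 56 · 43758 = 2450448. Avoidance count = 7726160 − 2450448 = 5275712.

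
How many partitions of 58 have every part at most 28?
p(58, parts ≤ 28) = 692195

Use the recurrence p(n, m) = p(n, m−1) + p(n−m, m): either the largest part is < m (count p(n, m−1)) or the largest part is exactly m (remove one copy of m, count p(n−m, m)). With p(0, ·) = 1 this gives p(58, parts ≤ 28) = 692195. (By conjugating Young diagrams, this also counts partitions of 58 into at most 28 parts.)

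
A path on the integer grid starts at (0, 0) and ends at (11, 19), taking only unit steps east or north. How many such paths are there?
Number of paths = 54627300

A monotone lattice path from (0, 0) to (11, 19) consists of 11 east steps and 19 north steps in some order, so it is determined by which 11 of the 30 steps are east. The count is C(30, 11) = 54627300.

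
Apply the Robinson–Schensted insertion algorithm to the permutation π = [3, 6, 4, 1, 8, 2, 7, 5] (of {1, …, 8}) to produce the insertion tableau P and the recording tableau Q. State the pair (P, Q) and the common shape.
P = [1, 2, 5] / [3, 4, 7] / [6, 8];  Q = [1, 2, 5] / [3, 6, 7] / [4, 8];  common shape = (3, 3, 2)

Row-insert the values π_1, π_2, … into P one at a time, bumping the leftmost entry strictly greater than the inserted value down to the next row. The recording tableau Q records, in position (i, j), the step at which that cell was added to P.
  Insert 3 (step 1): P = [3];  Q = [1]
  Insert 6 (step 2): P = [3, 6];  Q = [1, 2]
  Insert 4 (step 3): P = [3, 4] / [6];  Q = [1, 2] / [3]
  Insert 1 (step 4): P = [1, 4] / [3] / [6];  Q = [1, 2] / [3] / [4]
  Insert 8 (step 5): P = [1, 4, 8] / [3] / [6];  Q = [1, 2, 5] / [3] / [4]
  Insert 2 (step 6): P = [1, 2, 8] / [3, 4] / [6];  Q = [1, 2, 5] / [3, 6] / [4]
  Insert 7 (step 7): P = [1, 2, 7] / [3, 4, 8] / [6];  Q = [1, 2, 5] / [3, 6, 7] / [4]
  Insert 5 (step 8): P = [1, 2, 5] / [3, 4, 7] / [6, 8];  Q = [1, 2, 5] / [3, 6, 7] / [4, 8]
Final shape: (3, 3, 2).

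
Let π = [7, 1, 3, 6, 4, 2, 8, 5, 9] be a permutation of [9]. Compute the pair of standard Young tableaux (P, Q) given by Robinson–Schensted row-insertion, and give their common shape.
P = [1, 2, 4, 5, 9] / [3, 8] / [6] / [7];  Q = [1, 3, 4, 7, 9] / [2, 8] / [5] / [6];  common shape = (5, 2, 1, 1)

Row-insert the values π_1, π_2, … into P one at a time, bumping the leftmost entry strictly greater than the inserted value down to the next row. The recording tableau Q records, in position (i, j), the step at which that cell was added to P.
  Insert 7 (step 1): P = [7];  Q = [1]
  Insert 1 (step 2): P = [1] / [7];  Q = [1] / [2]
  Insert 3 (step 3): P = [1, 3] / [7];  Q = [1, 3] / [2]
  Insert 6 (step 4): P = [1, 3, 6] / [7];  Q = [1, 3, 4] / [2]
  Insert 4 (step 5): P = [1, 3, 4] / [6] / [7];  Q = [1, 3, 4] / [2] / [5]
  Insert 2 (step 6): P = [1, 2, 4] / [3] / [6] / [7];  Q = [1, 3, 4] / [2] / [5] / [6]
  Insert 8 (step 7): P = [1, 2, 4, 8] / [3] / [6] / [7];  Q = [1, 3, 4, 7] / [2] / [5] / [6]
  Insert 5 (step 8): P = [1, 2, 4, 5] / [3, 8] / [6] / [7];  Q = [1, 3, 4, 7] / [2, 8] / [5] / [6]
  Insert 9 (step 9): P = [1, 2, 4, 5, 9] / [3, 8] / [6] / [7];  Q = [1, 3, 4, 7, 9] / [2, 8] / [5] / [6]
Final shape: (5, 2, 1, 1).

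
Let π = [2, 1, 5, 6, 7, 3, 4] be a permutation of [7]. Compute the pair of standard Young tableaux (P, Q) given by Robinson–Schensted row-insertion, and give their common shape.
P = [1, 3, 4, 7] / [2, 5, 6];  Q = [1, 3, 4, 5] / [2, 6, 7];  common shape = (4, 3)

Row-insert the values π_1, π_2, … into P one at a time, bumping the leftmost entry strictly greater than the inserted value down to the next row. The recording tableau Q records, in position (i, j), the step at which that cell was added to P.
  Insert 2 (step 1): P = [2];  Q = [1]
  Insert 1 (step 2): P = [1] / [2];  Q = [1] / [2]
  Insert 5 (step 3): P = [1, 5] / [2];  Q = [1, 3] / [2]
  Insert 6 (step 4): P = [1, 5, 6] / [2];  Q = [1, 3, 4] / [2]
  Insert 7 (step 5): P = [1, 5, 6, 7] / [2];  Q = [1, 3, 4, 5] / [2]
  Insert 3 (step 6): P = [1, 3, 6, 7] / [2, 5];  Q = [1, 3, 4, 5] / [2, 6]
  Insert 4 (step 7): P = [1, 3, 4, 7] / [2, 5, 6];  Q = [1, 3, 4, 5] / [2, 6, 7]
Final shape: (4, 3).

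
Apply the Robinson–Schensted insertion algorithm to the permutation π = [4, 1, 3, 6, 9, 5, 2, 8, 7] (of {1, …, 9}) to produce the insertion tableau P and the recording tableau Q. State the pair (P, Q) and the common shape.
P = [1, 2, 5, 7] / [3, 6, 8] / [4, 9];  Q = [1, 3, 4, 5] / [2, 6, 8] / [7, 9];  common shape = (4, 3, 2)

Row-insert the values π_1, π_2, … into P one at a time, bumping the leftmost entry strictly greater than the inserted value down to the next row. The recording tableau Q records, in position (i, j), the step at which that cell was added to P.
  Insert 4 (step 1): P = [4];  Q = [1]
  Insert 1 (step 2): P = [1] / [4];  Q = [1] / [2]
  Insert 3 (step 3): P = [1, 3] / [4];  Q = [1, 3] / [2]
  Insert 6 (step 4): P = [1, 3, 6] / [4];  Q = [1, 3, 4] / [2]
  Insert 9 (step 5): P = [1, 3, 6, 9] / [4];  Q = [1, 3, 4, 5] / [2]
  Insert 5 (step 6): P = [1, 3, 5, 9] / [4, 6];  Q = [1, 3, 4, 5] / [2, 6]
  Insert 2 (step 7): P = [1, 2, 5, 9] / [3, 6] / [4];  Q = [1, 3, 4, 5] / [2, 6] / [7]
  Insert 8 (step 8): P = [1, 2, 5, 8] / [3, 6, 9] / [4];  Q = [1, 3, 4, 5] / [2, 6, 8] / [7]
  Insert 7 (step 9): P = [1, 2, 5, 7] / [3, 6, 8] / [4, 9];  Q = [1, 3, 4, 5] / [2, 6, 8] / [7, 9]
Final shape: (4, 3, 2).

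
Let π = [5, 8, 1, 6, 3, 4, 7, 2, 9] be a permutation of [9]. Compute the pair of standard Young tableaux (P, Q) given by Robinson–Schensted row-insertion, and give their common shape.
P = [1, 2, 4, 7, 9] / [3, 6] / [5] / [8];  Q = [1, 2, 6, 7, 9] / [3, 4] / [5] / [8];  common shape = (5, 2, 1, 1)

Row-insert the values π_1, π_2, … into P one at a time, bumping the leftmost entry strictly greater than the inserted value down to the next row. The recording tableau Q records, in position (i, j), the step at which that cell was added to P.
  Insert 5 (step 1): P = [5];  Q = [1]
  Insert 8 (step 2): P = [5, 8];  Q = [1, 2]
  Insert 1 (step 3): P = [1, 8] / [5];  Q = [1, 2] / [3]
  Insert 6 (step 4): P = [1, 6] / [5, 8];  Q = [1, 2] / [3, 4]
  Insert 3 (step 5): P = [1, 3] / [5, 6] / [8];  Q = [1, 2] / [3, 4] / [5]
  Insert 4 (step 6): P = [1, 3, 4] / [5, 6] / [8];  Q = [1, 2, 6] / [3, 4] / [5]
  Insert 7 (step 7): P = [1, 3, 4, 7] / [5, 6] / [8];  Q = [1, 2, 6, 7] / [3, 4] / [5]
  Insert 2 (step 8): P = [1, 2, 4, 7] / [3, 6] / [5] / [8];  Q = [1, 2, 6, 7] / [3, 4] / [5] / [8]
  Insert 9 (step 9): P = [1, 2, 4, 7, 9] / [3, 6] / [5] / [8];  Q = [1, 2, 6, 7, 9] / [3, 4] / [5] / [8]
Final shape: (5, 2, 1, 1).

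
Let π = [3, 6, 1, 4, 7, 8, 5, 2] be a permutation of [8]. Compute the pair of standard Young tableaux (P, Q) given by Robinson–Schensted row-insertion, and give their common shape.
P = [1, 2, 5, 8] / [3, 4, 7] / [6];  Q = [1, 2, 5, 6] / [3, 4, 7] / [8];  common shape = (4, 3, 1)

Row-insert the values π_1, π_2, … into P one at a time, bumping the leftmost entry strictly greater than the inserted value down to the next row. The recording tableau Q records, in position (i, j), the step at which that cell was added to P.
  Insert 3 (step 1): P = [3];  Q = [1]
  Insert 6 (step 2): P = [3, 6];  Q = [1, 2]
  Insert 1 (step 3): P = [1, 6] / [3];  Q = [1, 2] / [3]
  Insert 4 (step 4): P = [1, 4] / [3, 6];  Q = [1, 2] / [3, 4]
  Insert 7 (step 5): P = [1, 4, 7] / [3, 6];  Q = [1, 2, 5] / [3, 4]
  Insert 8 (step 6): P = [1, 4, 7, 8] / [3, 6];  Q = [1, 2, 5, 6] / [3, 4]
  Insert 5 (step 7): P = [1, 4, 5, 8] / [3, 6, 7];  Q = [1, 2, 5, 6] / [3, 4, 7]
  Insert 2 (step 8): P = [1, 2, 5, 8] / [3, 4, 7] / [6];  Q = [1, 2, 5, 6] / [3, 4, 7] / [8]
Final shape: (4, 3, 1).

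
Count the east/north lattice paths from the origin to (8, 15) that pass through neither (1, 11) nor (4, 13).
Number of paths = 452454

Inclusion–exclusion. Total paths: C(23, 8) = 490314. Through P₁: C(12, 1)·C(11, 7) = 3960. Through P₂: C(17, 4)·C(6, 4) = 35700. Since P₁ is strictly southwest of P₂, a monotone path through both must visit P₁ then P₂; paths through both = C(12, 1)·C(5, 3)·C(6, 4) = 1800. Avoid both = 490314 − 3960 − 35700 + 1800 = 452454.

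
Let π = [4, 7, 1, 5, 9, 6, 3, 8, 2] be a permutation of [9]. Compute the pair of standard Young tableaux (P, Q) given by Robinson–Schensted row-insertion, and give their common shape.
P = [1, 2, 6, 8] / [3, 5, 9] / [4] / [7];  Q = [1, 2, 5, 8] / [3, 4, 6] / [7] / [9];  common shape = (4, 3, 1, 1)

Row-insert the values π_1, π_2, … into P one at a time, bumping the leftmost entry strictly greater than the inserted value down to the next row. The recording tableau Q records, in position (i, j), the step at which that cell was added to P.
  Insert 4 (step 1): P = [4];  Q = [1]
  Insert 7 (step 2): P = [4, 7];  Q = [1, 2]
  Insert 1 (step 3): P = [1, 7] / [4];  Q = [1, 2] / [3]
  Insert 5 (step 4): P = [1, 5] / [4, 7];  Q = [1, 2] / [3, 4]
  Insert 9 (step 5): P = [1, 5, 9] / [4, 7];  Q = [1, 2, 5] / [3, 4]
  Insert 6 (step 6): P = [1, 5, 6] / [4, 7, 9];  Q = [1, 2, 5] / [3, 4, 6]
  Insert 3 (step 7): P = [1, 3, 6] / [4, 5, 9] / [7];  Q = [1, 2, 5] / [3, 4, 6] / [7]
  Insert 8 (step 8): P = [1, 3, 6, 8] / [4, 5, 9] / [7];  Q = [1, 2, 5, 8] / [3, 4, 6] / [7]
  Insert 2 (step 9): P = [1, 2, 6, 8] / [3, 5, 9] / [4] / [7];  Q = [1, 2, 5, 8] / [3, 4, 6] / [7] / [9]
Final shape: (4, 3, 1, 1).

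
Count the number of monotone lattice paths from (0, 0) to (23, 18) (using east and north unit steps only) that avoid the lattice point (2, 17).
Number of paths = 202112636838

Total paths from (0, 0) to (23, 18): C(41, 23) = 202112640600. Paths through (2, 17): (paths (0, 0) → (2, 17)) × (paths (2, 17) → (23, 18)) = C(19, 2) · C(22, 21) = 171 · 22 = 3762. Avoidance count = 202112640600 − 3762 = 202112636838.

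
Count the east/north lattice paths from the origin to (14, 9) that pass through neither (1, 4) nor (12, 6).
Number of paths = 592610

Inclusion–exclusion. Total paths: C(23, 14) = 817190. Through P₁: C(5, 1)·C(18, 13) = 42840. Through P₂: C(18, 12)·C(5, 2) = 185640. Since P₁ is strictly southwest of P₂, a monotone path through both must visit P₁ then P₂; paths through both = C(5, 1)·C(13, 11)·C(5, 2) = 3900. Avoid both = 817190 − 42840 − 185640 + 3900 = 592610.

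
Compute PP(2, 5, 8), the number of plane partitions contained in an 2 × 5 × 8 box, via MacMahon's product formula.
PP(2, 5, 8) = 429429

Evaluate the triple product over i = 1..2, j = 1..5, k = 1..8. The factors are (2/1) · (3/2) · (4/3) · (5/4) · (6/5) · (7/6) · (8/7) · (9/8) · … (80 factors total). The numerators and denominators telescope so the product is an integer; carrying out the multiplication exactly gives PP(2, 5, 8) = 429429.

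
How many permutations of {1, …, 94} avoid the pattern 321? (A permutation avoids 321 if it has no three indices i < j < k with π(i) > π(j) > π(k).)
C_94 = 239993345518077005168915776623476723006280827488229600

These 321-avoiding permutations are counted by the Catalan number C_n = (1/(n + 1)) · C(2n, n). For n = 94: C_94 = (1/95) · C(188, 94) = 22799367824217315491046998779230288685596678611381812000/95 = 239993345518077005168915776623476723006280827488229600.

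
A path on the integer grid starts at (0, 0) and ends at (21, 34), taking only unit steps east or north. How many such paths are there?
Number of paths = 841728816603675

A monotone lattice path from (0, 0) to (21, 34) consists of 21 east steps and 34 north steps in some order, so it is determined by which 21 of the 55 steps are east. The count is C(55, 21) = 841728816603675.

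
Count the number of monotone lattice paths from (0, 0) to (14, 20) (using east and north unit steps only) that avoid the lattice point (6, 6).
Number of paths = 1096508160

Total paths from (0, 0) to (14, 20): C(34, 14) = 1391975640. Paths through (6, 6): (paths (0, 0) → (6, 6)) × (paths (6, 6) → (14, 20)) = C(12, 6) · C(22, 8) = 924 · 319770 = 295467480. Avoidance count = 1391975640 − 295467480 = 1096508160.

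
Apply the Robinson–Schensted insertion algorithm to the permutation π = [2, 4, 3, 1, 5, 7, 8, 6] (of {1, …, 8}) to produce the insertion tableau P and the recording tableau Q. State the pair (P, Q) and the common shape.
P = [1, 3, 5, 6, 8] / [2, 7] / [4];  Q = [1, 2, 5, 6, 7] / [3, 8] / [4];  common shape = (5, 2, 1)

Row-insert the values π_1, π_2, … into P one at a time, bumping the leftmost entry strictly greater than the inserted value down to the next row. The recording tableau Q records, in position (i, j), the step at which that cell was added to P.
  Insert 2 (step 1): P = [2];  Q = [1]
  Insert 4 (step 2): P = [2, 4];  Q = [1, 2]
  Insert 3 (step 3): P = [2, 3] / [4];  Q = [1, 2] / [3]
  Insert 1 (step 4): P = [1, 3] / [2] / [4];  Q = [1, 2] / [3] / [4]
  Insert 5 (step 5): P = [1, 3, 5] / [2] / [4];  Q = [1, 2, 5] / [3] / [4]
  Insert 7 (step 6): P = [1, 3, 5, 7] / [2] / [4];  Q = [1, 2, 5, 6] / [3] / [4]
  Insert 8 (step 7): P = [1, 3, 5, 7, 8] / [2] / [4];  Q = [1, 2, 5, 6, 7] / [3] / [4]
  Insert 6 (step 8): P = [1, 3, 5, 6, 8] / [2, 7] / [4];  Q = [1, 2, 5, 6, 7] / [3, 8] / [4]
Final shape: (5, 2, 1).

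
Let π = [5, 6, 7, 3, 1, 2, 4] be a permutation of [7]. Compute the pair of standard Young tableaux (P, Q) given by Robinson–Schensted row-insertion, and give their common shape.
P = [1, 2, 4] / [3, 6, 7] / [5];  Q = [1, 2, 3] / [4, 6, 7] / [5];  common shape = (3, 3, 1)

Row-insert the values π_1, π_2, … into P one at a time, bumping the leftmost entry strictly greater than the inserted value down to the next row. The recording tableau Q records, in position (i, j), the step at which that cell was added to P.
  Insert 5 (step 1): P = [5];  Q = [1]
  Insert 6 (step 2): P = [5, 6];  Q = [1, 2]
  Insert 7 (step 3): P = [5, 6, 7];  Q = [1, 2, 3]
  Insert 3 (step 4): P = [3, 6, 7] / [5];  Q = [1, 2, 3] / [4]
  Insert 1 (step 5): P = [1, 6, 7] / [3] / [5];  Q = [1, 2, 3] / [4] / [5]
  Insert 2 (step 6): P = [1, 2, 7] / [3, 6] / [5];  Q = [1, 2, 3] / [4, 6] / [5]
  Insert 4 (step 7): P = [1, 2, 4] / [3, 6, 7] / [5];  Q = [1, 2, 3] / [4, 6, 7] / [5]
Final shape: (3, 3, 1).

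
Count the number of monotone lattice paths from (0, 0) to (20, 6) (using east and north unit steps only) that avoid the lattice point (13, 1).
Number of paths = 219142

Total paths from (0, 0) to (20, 6): C(26, 20) = 230230. Paths through (13, 1): (paths (0, 0) → (13, 1)) × (paths (13, 1) → (20, 6)) = C(14, 13) · C(12, 7) = 14 · 792 = 11088. Avoidance count = 230230 − 11088 = 219142.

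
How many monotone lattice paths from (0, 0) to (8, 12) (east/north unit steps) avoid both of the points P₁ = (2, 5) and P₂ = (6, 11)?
Number of paths = 66036

Inclusion–exclusion. Total paths: C(20, 8) = 125970. Through P₁: C(7, 2)·C(13, 6) = 36036. Through P₂: C(17, 6)·C(3, 2) = 37128. Since P₁ is strictly southwest of P₂, a monotone path through both must visit P₁ then P₂; paths through both = C(7, 2)·C(10, 4)·C(3, 2) = 13230. Avoid both = 125970 − 36036 − 37128 + 13230 = 66036.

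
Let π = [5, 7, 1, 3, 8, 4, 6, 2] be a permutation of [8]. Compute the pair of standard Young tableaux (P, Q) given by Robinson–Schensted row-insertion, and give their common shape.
P = [1, 2, 4, 6] / [3, 7, 8] / [5];  Q = [1, 2, 5, 7] / [3, 4, 6] / [8];  common shape = (4, 3, 1)

Row-insert the values π_1, π_2, … into P one at a time, bumping the leftmost entry strictly greater than the inserted value down to the next row. The recording tableau Q records, in position (i, j), the step at which that cell was added to P.
  Insert 5 (step 1): P = [5];  Q = [1]
  Insert 7 (step 2): P = [5, 7];  Q = [1, 2]
  Insert 1 (step 3): P = [1, 7] / [5];  Q = [1, 2] / [3]
  Insert 3 (step 4): P = [1, 3] / [5, 7];  Q = [1, 2] / [3, 4]
  Insert 8 (step 5): P = [1, 3, 8] / [5, 7];  Q = [1, 2, 5] / [3, 4]
  Insert 4 (step 6): P = [1, 3, 4] / [5, 7, 8];  Q = [1, 2, 5] / [3, 4, 6]
  Insert 6 (step 7): P = [1, 3, 4, 6] / [5, 7, 8];  Q = [1, 2, 5, 7] / [3, 4, 6]
  Insert 2 (step 8): P = [1, 2, 4, 6] / [3, 7, 8] / [5];  Q = [1, 2, 5, 7] / [3, 4, 6] / [8]
Final shape: (4, 3, 1).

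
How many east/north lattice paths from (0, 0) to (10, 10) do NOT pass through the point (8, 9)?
Number of paths = 111826

Total paths from (0, 0) to (10, 10): C(20, 10) = 184756. Paths through (8, 9): (paths (0, 0) → (8, 9)) × (paths (8, 9) → (10, 10)) = C(17, 8) · C(3, 2) = 24310 · 3 = 72930. Avoidance count = 184756 − 72930 = 111826.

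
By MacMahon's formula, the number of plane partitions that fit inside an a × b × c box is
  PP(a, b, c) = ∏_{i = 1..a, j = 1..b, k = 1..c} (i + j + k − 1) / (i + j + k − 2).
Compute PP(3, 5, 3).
PP(3, 5, 3) = 14112

Evaluate the triple product over i = 1..3, j = 1..5, k = 1..3. The factors are (2/1) · (3/2) · (4/3) · (3/2) · (4/3) · (5/4) · (4/3) · (5/4) · … (45 factors total). The numerators and denominators telescope so the product is an integer; carrying out the multiplication exactly gives PP(3, 5, 3) = 14112.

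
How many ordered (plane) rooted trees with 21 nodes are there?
C_20 = 6564120420

These ordered rooted trees are counted by the Catalan number C_n = (1/(n + 1)) · C(2n, n). For n = 20: C_20 = (1/21) · C(40, 20) = 137846528820/21 = 6564120420.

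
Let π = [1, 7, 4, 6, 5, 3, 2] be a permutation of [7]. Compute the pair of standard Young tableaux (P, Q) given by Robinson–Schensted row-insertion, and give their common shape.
P = [1, 2, 5] / [3] / [4] / [6] / [7];  Q = [1, 2, 4] / [3] / [5] / [6] / [7];  common shape = (3, 1, 1, 1, 1)

Row-insert the values π_1, π_2, … into P one at a time, bumping the leftmost entry strictly greater than the inserted value down to the next row. The recording tableau Q records, in position (i, j), the step at which that cell was added to P.
  Insert 1 (step 1): P = [1];  Q = [1]
  Insert 7 (step 2): P = [1, 7];  Q = [1, 2]
  Insert 4 (step 3): P = [1, 4] / [7];  Q = [1, 2] / [3]
  Insert 6 (step 4): P = [1, 4, 6] / [7];  Q = [1, 2, 4] / [3]
  Insert 5 (step 5): P = [1, 4, 5] / [6] / [7];  Q = [1, 2, 4] / [3] / [5]
  Insert 3 (step 6): P = [1, 3, 5] / [4] / [6] / [7];  Q = [1, 2, 4] / [3] / [5] / [6]
  Insert 2 (step 7): P = [1, 2, 5] / [3] / [4] / [6] / [7];  Q = [1, 2, 4] / [3] / [5] / [6] / [7]
Final shape: (3, 1, 1, 1, 1).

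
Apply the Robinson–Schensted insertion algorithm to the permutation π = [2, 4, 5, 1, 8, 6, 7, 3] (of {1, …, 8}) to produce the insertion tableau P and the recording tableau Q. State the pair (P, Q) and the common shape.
P = [1, 3, 5, 6, 7] / [2, 4] / [8];  Q = [1, 2, 3, 5, 7] / [4, 6] / [8];  common shape = (5, 2, 1)

Row-insert the values π_1, π_2, … into P one at a time, bumping the leftmost entry strictly greater than the inserted value down to the next row. The recording tableau Q records, in position (i, j), the step at which that cell was added to P.
  Insert 2 (step 1): P = [2];  Q = [1]
  Insert 4 (step 2): P = [2, 4];  Q = [1, 2]
  Insert 5 (step 3): P = [2, 4, 5];  Q = [1, 2, 3]
  Insert 1 (step 4): P = [1, 4, 5] / [2];  Q = [1, 2, 3] / [4]
  Insert 8 (step 5): P = [1, 4, 5, 8] / [2];  Q = [1, 2, 3, 5] / [4]
  Insert 6 (step 6): P = [1, 4, 5, 6] / [2, 8];  Q = [1, 2, 3, 5] / [4, 6]
  Insert 7 (step 7): P = [1, 4, 5, 6, 7] / [2, 8];  Q = [1, 2, 3, 5, 7] / [4, 6]
  Insert 3 (step 8): P = [1, 3, 5, 6, 7] / [2, 4] / [8];  Q = [1, 2, 3, 5, 7] / [4, 6] / [8]
Final shape: (5, 2, 1).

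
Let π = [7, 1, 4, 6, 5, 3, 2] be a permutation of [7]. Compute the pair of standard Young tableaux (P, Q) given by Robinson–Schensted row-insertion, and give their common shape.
P = [1, 2, 5] / [3] / [4] / [6] / [7];  Q = [1, 3, 4] / [2] / [5] / [6] / [7];  common shape = (3, 1, 1, 1, 1)

Row-insert the values π_1, π_2, … into P one at a time, bumping the leftmost entry strictly greater than the inserted value down to the next row. The recording tableau Q records, in position (i, j), the step at which that cell was added to P.
  Insert 7 (step 1): P = [7];  Q = [1]
  Insert 1 (step 2): P = [1] / [7];  Q = [1] / [2]
  Insert 4 (step 3): P = [1, 4] / [7];  Q = [1, 3] / [2]
  Insert 6 (step 4): P = [1, 4, 6] / [7];  Q = [1, 3, 4] / [2]
  Insert 5 (step 5): P = [1, 4, 5] / [6] / [7];  Q = [1, 3, 4] / [2] / [5]
  Insert 3 (step 6): P = [1, 3, 5] / [4] / [6] / [7];  Q = [1, 3, 4] / [2] / [5] / [6]
  Insert 2 (step 7): P = [1, 2, 5] / [3] / [4] / [6] / [7];  Q = [1, 3, 4] / [2] / [5] / [6] / [7]
Final shape: (3, 1, 1, 1, 1).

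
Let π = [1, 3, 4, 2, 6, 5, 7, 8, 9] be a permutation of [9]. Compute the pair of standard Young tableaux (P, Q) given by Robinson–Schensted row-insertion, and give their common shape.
P = [1, 2, 4, 5, 7, 8, 9] / [3, 6];  Q = [1, 2, 3, 5, 7, 8, 9] / [4, 6];  common shape = (7, 2)

Row-insert the values π_1, π_2, … into P one at a time, bumping the leftmost entry strictly greater than the inserted value down to the next row. The recording tableau Q records, in position (i, j), the step at which that cell was added to P.
  Insert 1 (step 1): P = [1];  Q = [1]
  Insert 3 (step 2): P = [1, 3];  Q = [1, 2]
  Insert 4 (step 3): P = [1, 3, 4];  Q = [1, 2, 3]
  Insert 2 (step 4): P = [1, 2, 4] / [3];  Q = [1, 2, 3] / [4]
  Insert 6 (step 5): P = [1, 2, 4, 6] / [3];  Q = [1, 2, 3, 5] / [4]
  Insert 5 (step 6): P = [1, 2, 4, 5] / [3, 6];  Q = [1, 2, 3, 5] / [4, 6]
  Insert 7 (step 7): P = [1, 2, 4, 5, 7] / [3, 6];  Q = [1, 2, 3, 5, 7] / [4, 6]
  Insert 8 (step 8): P = [1, 2, 4, 5, 7, 8] / [3, 6];  Q = [1, 2, 3, 5, 7, 8] / [4, 6]
  Insert 9 (step 9): P = [1, 2, 4, 5, 7, 8, 9] / [3, 6];  Q = [1, 2, 3, 5, 7, 8, 9] / [4, 6]
Final shape: (7, 2).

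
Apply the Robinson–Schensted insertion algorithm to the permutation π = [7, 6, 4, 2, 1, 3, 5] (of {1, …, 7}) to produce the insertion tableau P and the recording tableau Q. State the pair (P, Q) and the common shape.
P = [1, 3, 5] / [2] / [4] / [6] / [7];  Q = [1, 6, 7] / [2] / [3] / [4] / [5];  common shape = (3, 1, 1, 1, 1)

Row-insert the values π_1, π_2, … into P one at a time, bumping the leftmost entry strictly greater than the inserted value down to the next row. The recording tableau Q records, in position (i, j), the step at which that cell was added to P.
  Insert 7 (step 1): P = [7];  Q = [1]
  Insert 6 (step 2): P = [6] / [7];  Q = [1] / [2]
  Insert 4 (step 3): P = [4] / [6] / [7];  Q = [1] / [2] / [3]
  Insert 2 (step 4): P = [2] / [4] / [6] / [7];  Q = [1] / [2] / [3] / [4]
  Insert 1 (step 5): P = [1] / [2] / [4] / [6] / [7];  Q = [1] / [2] / [3] / [4] / [5]
  Insert 3 (step 6): P = [1, 3] / [2] / [4] / [6] / [7];  Q = [1, 6] / [2] / [3] / [4] / [5]
  Insert 5 (step 7): P = [1, 3, 5] / [2] / [4] / [6] / [7];  Q = [1, 6, 7] / [2] / [3] / [4] / [5]
Final shape: (3, 1, 1, 1, 1).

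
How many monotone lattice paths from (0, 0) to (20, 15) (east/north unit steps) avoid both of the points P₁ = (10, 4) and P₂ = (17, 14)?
Number of paths = 1912014136

Inclusion–exclusion. Total paths: C(35, 20) = 3247943160. Through P₁: C(14, 10)·C(21, 10) = 353068716. Through P₂: C(31, 17)·C(4, 3) = 1060730100. Since P₁ is strictly southwest of P₂, a monotone path through both must visit P₁ then P₂; paths through both = C(14, 10)·C(17, 7)·C(4, 3) = 77869792. Avoid both = 3247943160 − 353068716 − 1060730100 + 77869792 = 1912014136.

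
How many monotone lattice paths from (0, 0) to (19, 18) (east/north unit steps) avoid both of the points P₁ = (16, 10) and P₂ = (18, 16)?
Number of paths = 10630497075

Inclusion–exclusion. Total paths: C(37, 19) = 17672631900. Through P₁: C(26, 16)·C(11, 3) = 876436275. Through P₂: C(34, 18)·C(3, 1) = 6611884290. Since P₁ is strictly southwest of P₂, a monotone path through both must visit P₁ then P₂; paths through both = C(26, 16)·C(8, 2)·C(3, 1) = 446185740. Avoid both = 17672631900 − 876436275 − 6611884290 + 446185740 = 10630497075.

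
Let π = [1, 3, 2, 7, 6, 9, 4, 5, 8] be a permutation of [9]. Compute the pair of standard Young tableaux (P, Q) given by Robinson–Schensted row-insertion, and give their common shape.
P = [1, 2, 4, 5, 8] / [3, 6, 9] / [7];  Q = [1, 2, 4, 6, 9] / [3, 5, 8] / [7];  common shape = (5, 3, 1)

Row-insert the values π_1, π_2, … into P one at a time, bumping the leftmost entry strictly greater than the inserted value down to the next row. The recording tableau Q records, in position (i, j), the step at which that cell was added to P.
  Insert 1 (step 1): P = [1];  Q = [1]
  Insert 3 (step 2): P = [1, 3];  Q = [1, 2]
  Insert 2 (step 3): P = [1, 2] / [3];  Q = [1, 2] / [3]
  Insert 7 (step 4): P = [1, 2, 7] / [3];  Q = [1, 2, 4] / [3]
  Insert 6 (step 5): P = [1, 2, 6] / [3, 7];  Q = [1, 2, 4] / [3, 5]
  Insert 9 (step 6): P = [1, 2, 6, 9] / [3, 7];  Q = [1, 2, 4, 6] / [3, 5]
  Insert 4 (step 7): P = [1, 2, 4, 9] / [3, 6] / [7];  Q = [1, 2, 4, 6] / [3, 5] / [7]
  Insert 5 (step 8): P = [1, 2, 4, 5] / [3, 6, 9] / [7];  Q = [1, 2, 4, 6] / [3, 5, 8] / [7]
  Insert 8 (step 9): P = [1, 2, 4, 5, 8] / [3, 6, 9] / [7];  Q = [1, 2, 4, 6, 9] / [3, 5, 8] / [7]
Final shape: (5, 3, 1).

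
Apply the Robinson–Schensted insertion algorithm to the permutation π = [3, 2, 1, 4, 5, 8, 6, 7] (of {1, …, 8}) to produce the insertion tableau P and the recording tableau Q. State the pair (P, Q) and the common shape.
P = [1, 4, 5, 6, 7] / [2, 8] / [3];  Q = [1, 4, 5, 6, 8] / [2, 7] / [3];  common shape = (5, 2, 1)

Row-insert the values π_1, π_2, … into P one at a time, bumping the leftmost entry strictly greater than the inserted value down to the next row. The recording tableau Q records, in position (i, j), the step at which that cell was added to P.
  Insert 3 (step 1): P = [3];  Q = [1]
  Insert 2 (step 2): P = [2] / [3];  Q = [1] / [2]
  Insert 1 (step 3): P = [1] / [2] / [3];  Q = [1] / [2] / [3]
  Insert 4 (step 4): P = [1, 4] / [2] / [3];  Q = [1, 4] / [2] / [3]
  Insert 5 (step 5): P = [1, 4, 5] / [2] / [3];  Q = [1, 4, 5] / [2] / [3]
  Insert 8 (step 6): P = [1, 4, 5, 8] / [2] / [3];  Q = [1, 4, 5, 6] / [2] / [3]
  Insert 6 (step 7): P = [1, 4, 5, 6] / [2, 8] / [3];  Q = [1, 4, 5, 6] / [2, 7] / [3]
  Insert 7 (step 8): P = [1, 4, 5, 6, 7] / [2, 8] / [3];  Q = [1, 4, 5, 6, 8] / [2, 7] / [3]
Final shape: (5, 2, 1).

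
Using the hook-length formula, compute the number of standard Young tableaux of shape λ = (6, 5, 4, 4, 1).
# SYT of shape (6, 5, 4, 4, 1) = 58198140

Hook-length formula: f^λ = n! / Π hook(c), product over all cells c of the Young diagram. For λ = (6, 5, 4, 4, 1), n = 20 boxes. Hook lengths by row (left-to-right, top-to-bottom): [10, 8, 7, 6, 3, 1]; [8, 6, 5, 4, 1]; [6, 4, 3, 2]; [5, 3, 2, 1]; [1]. Product of hooks = 41803776000. So f^λ = 20! / 41803776000 = 2432902008176640000 / 41803776000 = 58198140.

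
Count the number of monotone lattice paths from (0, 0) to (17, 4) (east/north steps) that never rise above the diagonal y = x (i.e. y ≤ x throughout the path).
Number of paths = 4655

By the reflection principle (André's argument), the number of monotone paths to (17, 4) with n ≤ m that never go above y = x is C(21, 17) − C(21, 18) = 5985 − 1330 = 4655.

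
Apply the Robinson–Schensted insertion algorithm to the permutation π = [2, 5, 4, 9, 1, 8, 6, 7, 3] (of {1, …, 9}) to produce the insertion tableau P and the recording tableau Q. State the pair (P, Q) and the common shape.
P = [1, 3, 6, 7] / [2, 4] / [5, 8] / [9];  Q = [1, 2, 4, 8] / [3, 6] / [5, 7] / [9];  common shape = (4, 2, 2, 1)

Row-insert the values π_1, π_2, … into P one at a time, bumping the leftmost entry strictly greater than the inserted value down to the next row. The recording tableau Q records, in position (i, j), the step at which that cell was added to P.
  Insert 2 (step 1): P = [2];  Q = [1]
  Insert 5 (step 2): P = [2, 5];  Q = [1, 2]
  Insert 4 (step 3): P = [2, 4] / [5];  Q = [1, 2] / [3]
  Insert 9 (step 4): P = [2, 4, 9] / [5];  Q = [1, 2, 4] / [3]
  Insert 1 (step 5): P = [1, 4, 9] / [2] / [5];  Q = [1, 2, 4] / [3] / [5]
  Insert 8 (step 6): P = [1, 4, 8] / [2, 9] / [5];  Q = [1, 2, 4] / [3, 6] / [5]
  Insert 6 (step 7): P = [1, 4, 6] / [2, 8] / [5, 9];  Q = [1, 2, 4] / [3, 6] / [5, 7]
  Insert 7 (step 8): P = [1, 4, 6, 7] / [2, 8] / [5, 9];  Q = [1, 2, 4, 8] / [3, 6] / [5, 7]
  Insert 3 (step 9): P = [1, 3, 6, 7] / [2, 4] / [5, 8] / [9];  Q = [1, 2, 4, 8] / [3, 6] / [5, 7] / [9]
Final shape: (4, 2, 2, 1).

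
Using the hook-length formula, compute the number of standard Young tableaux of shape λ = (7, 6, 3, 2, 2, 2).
# SYT of shape (7, 6, 3, 2, 2, 2) = 1738184448

Hook-length formula: f^λ = n! / Π hook(c), product over all cells c of the Young diagram. For λ = (7, 6, 3, 2, 2, 2), n = 22 boxes. Hook lengths by row (left-to-right, top-to-bottom): [12, 11, 7, 5, 4, 3, 1]; [10, 9, 5, 3, 2, 1]; [6, 5, 1]; [4, 3]; [3, 2]; [2, 1]. Product of hooks = 646652160000. So f^λ = 22! / 646652160000 = 1124000727777607680000 / 646652160000 = 1738184448.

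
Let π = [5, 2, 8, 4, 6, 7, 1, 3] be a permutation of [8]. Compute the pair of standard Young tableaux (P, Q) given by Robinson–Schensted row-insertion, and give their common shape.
P = [1, 3, 6, 7] / [2, 4] / [5, 8];  Q = [1, 3, 5, 6] / [2, 4] / [7, 8];  common shape = (4, 2, 2)

Row-insert the values π_1, π_2, … into P one at a time, bumping the leftmost entry strictly greater than the inserted value down to the next row. The recording tableau Q records, in position (i, j), the step at which that cell was added to P.
  Insert 5 (step 1): P = [5];  Q = [1]
  Insert 2 (step 2): P = [2] / [5];  Q = [1] / [2]
  Insert 8 (step 3): P = [2, 8] / [5];  Q = [1, 3] / [2]
  Insert 4 (step 4): P = [2, 4] / [5, 8];  Q = [1, 3] / [2, 4]
  Insert 6 (step 5): P = [2, 4, 6] / [5, 8];  Q = [1, 3, 5] / [2, 4]
  Insert 7 (step 6): P = [2, 4, 6, 7] / [5, 8];  Q = [1, 3, 5, 6] / [2, 4]
  Insert 1 (step 7): P = [1, 4, 6, 7] / [2, 8] / [5];  Q = [1, 3, 5, 6] / [2, 4] / [7]
  Insert 3 (step 8): P = [1, 3, 6, 7] / [2, 4] / [5, 8];  Q = [1, 3, 5, 6] / [2, 4] / [7, 8]
Final shape: (4, 2, 2).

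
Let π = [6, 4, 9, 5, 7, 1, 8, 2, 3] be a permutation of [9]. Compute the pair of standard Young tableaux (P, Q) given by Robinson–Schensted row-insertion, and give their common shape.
P = [1, 2, 3, 8] / [4, 5, 7] / [6, 9];  Q = [1, 3, 5, 7] / [2, 4, 9] / [6, 8];  common shape = (4, 3, 2)

Row-insert the values π_1, π_2, … into P one at a time, bumping the leftmost entry strictly greater than the inserted value down to the next row. The recording tableau Q records, in position (i, j), the step at which that cell was added to P.
  Insert 6 (step 1): P = [6];  Q = [1]
  Insert 4 (step 2): P = [4] / [6];  Q = [1] / [2]
  Insert 9 (step 3): P = [4, 9] / [6];  Q = [1, 3] / [2]
  Insert 5 (step 4): P = [4, 5] / [6, 9];  Q = [1, 3] / [2, 4]
  Insert 7 (step 5): P = [4, 5, 7] / [6, 9];  Q = [1, 3, 5] / [2, 4]
  Insert 1 (step 6): P = [1, 5, 7] / [4, 9] / [6];  Q = [1, 3, 5] / [2, 4] / [6]
  Insert 8 (step 7): P = [1, 5, 7, 8] / [4, 9] / [6];  Q = [1, 3, 5, 7] / [2, 4] / [6]
  Insert 2 (step 8): P = [1, 2, 7, 8] / [4, 5] / [6, 9];  Q = [1, 3, 5, 7] / [2, 4] / [6, 8]
  Insert 3 (step 9): P = [1, 2, 3, 8] / [4, 5, 7] / [6, 9];  Q = [1, 3, 5, 7] / [2, 4, 9] / [6, 8]
Final shape: (4, 3, 2).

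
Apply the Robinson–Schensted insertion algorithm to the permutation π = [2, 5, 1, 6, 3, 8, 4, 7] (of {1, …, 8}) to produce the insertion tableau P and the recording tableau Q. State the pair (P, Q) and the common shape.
P = [1, 3, 4, 7] / [2, 5, 6, 8];  Q = [1, 2, 4, 6] / [3, 5, 7, 8];  common shape = (4, 4)

Row-insert the values π_1, π_2, … into P one at a time, bumping the leftmost entry strictly greater than the inserted value down to the next row. The recording tableau Q records, in position (i, j), the step at which that cell was added to P.
  Insert 2 (step 1): P = [2];  Q = [1]
  Insert 5 (step 2): P = [2, 5];  Q = [1, 2]
  Insert 1 (step 3): P = [1, 5] / [2];  Q = [1, 2] / [3]
  Insert 6 (step 4): P = [1, 5, 6] / [2];  Q = [1, 2, 4] / [3]
  Insert 3 (step 5): P = [1, 3, 6] / [2, 5];  Q = [1, 2, 4] / [3, 5]
  Insert 8 (step 6): P = [1, 3, 6, 8] / [2, 5];  Q = [1, 2, 4, 6] / [3, 5]
  Insert 4 (step 7): P = [1, 3, 4, 8] / [2, 5, 6];  Q = [1, 2, 4, 6] / [3, 5, 7]
  Insert 7 (step 8): P = [1, 3, 4, 7] / [2, 5, 6, 8];  Q = [1, 2, 4, 6] / [3, 5, 7, 8]
Final shape: (4, 4).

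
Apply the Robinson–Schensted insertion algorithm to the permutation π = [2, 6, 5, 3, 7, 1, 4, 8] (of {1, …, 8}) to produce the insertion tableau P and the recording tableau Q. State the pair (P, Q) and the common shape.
P = [1, 3, 4, 8] / [2, 7] / [5] / [6];  Q = [1, 2, 5, 8] / [3, 7] / [4] / [6];  common shape = (4, 2, 1, 1)

Row-insert the values π_1, π_2, … into P one at a time, bumping the leftmost entry strictly greater than the inserted value down to the next row. The recording tableau Q records, in position (i, j), the step at which that cell was added to P.
  Insert 2 (step 1): P = [2];  Q = [1]
  Insert 6 (step 2): P = [2, 6];  Q = [1, 2]
  Insert 5 (step 3): P = [2, 5] / [6];  Q = [1, 2] / [3]
  Insert 3 (step 4): P = [2, 3] / [5] / [6];  Q = [1, 2] / [3] / [4]
  Insert 7 (step 5): P = [2, 3, 7] / [5] / [6];  Q = [1, 2, 5] / [3] / [4]
  Insert 1 (step 6): P = [1, 3, 7] / [2] / [5] / [6];  Q = [1, 2, 5] / [3] / [4] / [6]
  Insert 4 (step 7): P = [1, 3, 4] / [2, 7] / [5] / [6];  Q = [1, 2, 5] / [3, 7] / [4] / [6]
  Insert 8 (step 8): P = [1, 3, 4, 8] / [2, 7] / [5] / [6];  Q = [1, 2, 5, 8] / [3, 7] / [4] / [6]
Final shape: (4, 2, 1, 1).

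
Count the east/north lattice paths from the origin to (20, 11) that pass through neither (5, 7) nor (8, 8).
Number of paths = 77188113

Inclusion–exclusion. Total paths: C(31, 20) = 84672315. Through P₁: C(12, 5)·C(19, 15) = 3069792. Through P₂: C(16, 8)·C(15, 12) = 5855850. Since P₁ is strictly southwest of P₂, a monotone path through both must visit P₁ then P₂; paths through both = C(12, 5)·C(4, 3)·C(15, 12) = 1441440. Avoid both = 84672315 − 3069792 − 5855850 + 1441440 = 77188113.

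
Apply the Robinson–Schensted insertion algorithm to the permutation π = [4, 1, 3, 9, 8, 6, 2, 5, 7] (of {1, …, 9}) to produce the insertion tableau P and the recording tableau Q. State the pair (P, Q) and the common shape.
P = [1, 2, 5, 7] / [3, 6] / [4, 8] / [9];  Q = [1, 3, 4, 9] / [2, 5] / [6, 8] / [7];  common shape = (4, 2, 2, 1)

Row-insert the values π_1, π_2, … into P one at a time, bumping the leftmost entry strictly greater than the inserted value down to the next row. The recording tableau Q records, in position (i, j), the step at which that cell was added to P.
  Insert 4 (step 1): P = [4];  Q = [1]
  Insert 1 (step 2): P = [1] / [4];  Q = [1] / [2]
  Insert 3 (step 3): P = [1, 3] / [4];  Q = [1, 3] / [2]
  Insert 9 (step 4): P = [1, 3, 9] / [4];  Q = [1, 3, 4] / [2]
  Insert 8 (step 5): P = [1, 3, 8] / [4, 9];  Q = [1, 3, 4] / [2, 5]
  Insert 6 (step 6): P = [1, 3, 6] / [4, 8] / [9];  Q = [1, 3, 4] / [2, 5] / [6]
  Insert 2 (step 7): P = [1, 2, 6] / [3, 8] / [4] / [9];  Q = [1, 3, 4] / [2, 5] / [6] / [7]
  Insert 5 (step 8): P = [1, 2, 5] / [3, 6] / [4, 8] / [9];  Q = [1, 3, 4] / [2, 5] / [6, 8] / [7]
  Insert 7 (step 9): P = [1, 2, 5, 7] / [3, 6] / [4, 8] / [9];  Q = [1, 3, 4, 9] / [2, 5] / [6, 8] / [7]
Final shape: (4, 2, 2, 1).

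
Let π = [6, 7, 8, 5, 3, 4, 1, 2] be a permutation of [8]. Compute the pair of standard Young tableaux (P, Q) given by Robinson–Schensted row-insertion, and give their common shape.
P = [1, 2, 8] / [3, 4] / [5, 7] / [6];  Q = [1, 2, 3] / [4, 6] / [5, 8] / [7];  common shape = (3, 2, 2, 1)

Row-insert the values π_1, π_2, … into P one at a time, bumping the leftmost entry strictly greater than the inserted value down to the next row. The recording tableau Q records, in position (i, j), the step at which that cell was added to P.
  Insert 6 (step 1): P = [6];  Q = [1]
  Insert 7 (step 2): P = [6, 7];  Q = [1, 2]
  Insert 8 (step 3): P = [6, 7, 8];  Q = [1, 2, 3]
  Insert 5 (step 4): P = [5, 7, 8] / [6];  Q = [1, 2, 3] / [4]
  Insert 3 (step 5): P = [3, 7, 8] / [5] / [6];  Q = [1, 2, 3] / [4] / [5]
  Insert 4 (step 6): P = [3, 4, 8] / [5, 7] / [6];  Q = [1, 2, 3] / [4, 6] / [5]
  Insert 1 (step 7): P = [1, 4, 8] / [3, 7] / [5] / [6];  Q = [1, 2, 3] / [4, 6] / [5] / [7]
  Insert 2 (step 8): P = [1, 2, 8] / [3, 4] / [5, 7] / [6];  Q = [1, 2, 3] / [4, 6] / [5, 8] / [7]
Final shape: (3, 2, 2, 1).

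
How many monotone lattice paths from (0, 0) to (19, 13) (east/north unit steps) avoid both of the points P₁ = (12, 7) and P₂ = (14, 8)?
Number of paths = 218419080

Inclusion–exclusion. Total paths: C(32, 19) = 347373600. Through P₁: C(19, 12)·C(13, 7) = 86465808. Through P₂: C(22, 14)·C(10, 5) = 80582040. Since P₁ is strictly southwest of P₂, a monotone path through both must visit P₁ then P₂; paths through both = C(19, 12)·C(3, 2)·C(10, 5) = 38093328. Avoid both = 347373600 − 86465808 − 80582040 + 38093328 = 218419080.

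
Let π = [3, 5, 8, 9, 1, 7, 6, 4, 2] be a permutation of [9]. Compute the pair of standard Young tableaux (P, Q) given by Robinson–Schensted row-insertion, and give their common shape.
P = [1, 2, 6, 9] / [3, 4] / [5] / [7] / [8];  Q = [1, 2, 3, 4] / [5, 6] / [7] / [8] / [9];  common shape = (4, 2, 1, 1, 1)

Row-insert the values π_1, π_2, … into P one at a time, bumping the leftmost entry strictly greater than the inserted value down to the next row. The recording tableau Q records, in position (i, j), the step at which that cell was added to P.
  Insert 3 (step 1): P = [3];  Q = [1]
  Insert 5 (step 2): P = [3, 5];  Q = [1, 2]
  Insert 8 (step 3): P = [3, 5, 8];  Q = [1, 2, 3]
  Insert 9 (step 4): P = [3, 5, 8, 9];  Q = [1, 2, 3, 4]
  Insert 1 (step 5): P = [1, 5, 8, 9] / [3];  Q = [1, 2, 3, 4] / [5]
  Insert 7 (step 6): P = [1, 5, 7, 9] / [3, 8];  Q = [1, 2, 3, 4] / [5, 6]
  Insert 6 (step 7): P = [1, 5, 6, 9] / [3, 7] / [8];  Q = [1, 2, 3, 4] / [5, 6] / [7]
  Insert 4 (step 8): P = [1, 4, 6, 9] / [3, 5] / [7] / [8];  Q = [1, 2, 3, 4] / [5, 6] / [7] / [8]
  Insert 2 (step 9): P = [1, 2, 6, 9] / [3, 4] / [5] / [7] / [8];  Q = [1, 2, 3, 4] / [5, 6] / [7] / [8] / [9]
Final shape: (4, 2, 1, 1, 1).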